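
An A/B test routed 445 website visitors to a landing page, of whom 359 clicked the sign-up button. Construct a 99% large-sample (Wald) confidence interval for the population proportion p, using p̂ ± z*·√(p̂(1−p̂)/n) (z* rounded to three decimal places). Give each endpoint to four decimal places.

p̂ = 359/445 = 0.80674.
Standard error of p̂: √(0.155910/445) = √0.000350359 = 0.018718.
z* = 2.576 at the 99% level.
Margin of error: 2.576 × 0.018718 = 0.04822.
CI: 0.80674 ± 0.04822 = (0.7585, 0.8550).

(0.7585, 0.8550)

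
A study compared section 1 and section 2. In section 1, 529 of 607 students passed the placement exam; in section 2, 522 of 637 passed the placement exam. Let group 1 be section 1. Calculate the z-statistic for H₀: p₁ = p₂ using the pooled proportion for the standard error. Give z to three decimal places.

z = 2.534

Sample proportions: p̂₁ = 529/607 = 0.87150 and p̂₂ = 522/637 = 0.81947.
Pooling: p̂ = 1051/1244 = 0.84486.
Pooled SE = √[0.1310748·0.00321731] ≈ 0.020536.
z = (p̂₁ − p̂₂)/SE = (0.87150 − 0.81947)/0.020536 = 0.05203/0.020536 = 2.534.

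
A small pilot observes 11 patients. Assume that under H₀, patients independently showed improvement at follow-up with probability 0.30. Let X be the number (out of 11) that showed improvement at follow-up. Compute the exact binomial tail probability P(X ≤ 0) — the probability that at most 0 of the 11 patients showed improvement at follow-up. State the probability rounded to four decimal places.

P = 0.0198

X is binomial with n = 11 and p = 0.30.
P(X ≤ 0) = C(11,0)·0.30^0·0.70^11.
= 0.019773 = 0.0198.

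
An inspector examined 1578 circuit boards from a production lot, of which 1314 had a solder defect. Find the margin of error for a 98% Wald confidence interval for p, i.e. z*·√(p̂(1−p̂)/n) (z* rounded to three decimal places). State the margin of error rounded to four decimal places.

p̂ = 1314/1578 = 0.83270.
SE = √(p̂(1−p̂)/n) = √(0.139311/1578) = 0.009396.
z* = 2.326 at the 98% level.
So ME = 0.0219.

ME = 0.0219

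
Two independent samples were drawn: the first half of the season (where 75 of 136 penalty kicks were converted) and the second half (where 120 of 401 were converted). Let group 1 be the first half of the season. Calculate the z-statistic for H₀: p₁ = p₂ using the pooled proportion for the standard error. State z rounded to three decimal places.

z = 5.285

p̂₁ = 75/136 = 0.55147, p̂₂ = 120/401 = 0.29925.
Pooling: p̂ = 195/537 = 0.36313.
Pooled SE = √[0.2312662·0.00984671] ≈ 0.047720.
z = 0.25222/0.047720 = 5.285.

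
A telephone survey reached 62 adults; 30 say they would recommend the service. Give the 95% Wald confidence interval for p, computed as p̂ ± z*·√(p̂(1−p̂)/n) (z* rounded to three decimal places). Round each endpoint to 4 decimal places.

(0.3595, 0.6083)

Sample proportion p̂ = 30/62 = 0.48387.
SE = √(p̂(1−p̂)/n) = √(0.249740/62) = 0.063467.
For 95% confidence, z* = 1.960.
Margin of error: 1.960 × 0.063467 = 0.12440.
CI: 0.48387 ± 0.12440 = (0.3595, 0.6083).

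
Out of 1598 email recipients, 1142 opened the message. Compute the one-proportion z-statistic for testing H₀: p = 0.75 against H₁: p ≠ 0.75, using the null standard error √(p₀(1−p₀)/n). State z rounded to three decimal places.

z = -3.264

With x = 1142 successes in n = 1598, p̂ = 0.71464.
Null standard error: √(0.75·0.25/1598) = √0.000117334 = 0.010832.
Test statistic: z = -0.03536/0.010832 = -3.264.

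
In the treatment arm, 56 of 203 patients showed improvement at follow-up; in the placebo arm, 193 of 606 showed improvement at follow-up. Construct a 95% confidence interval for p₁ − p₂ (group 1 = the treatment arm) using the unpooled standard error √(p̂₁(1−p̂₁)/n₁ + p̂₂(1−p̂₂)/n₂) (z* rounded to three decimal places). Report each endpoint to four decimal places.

(-0.1144, 0.0292)

p̂₁ = 56/203 = 0.27586, p̂₂ = 193/606 = 0.31848; p̂₁ − p̂₂ = -0.04262.
SE = √(0.000984050 + 0.000358170) = √0.001342220 = 0.036636.
The 95% critical value is z* = 1.960. Margin = 1.960·0.036636 = 0.07181.
Interval: -0.04262 ± 0.07181 → (-0.1144, 0.0292).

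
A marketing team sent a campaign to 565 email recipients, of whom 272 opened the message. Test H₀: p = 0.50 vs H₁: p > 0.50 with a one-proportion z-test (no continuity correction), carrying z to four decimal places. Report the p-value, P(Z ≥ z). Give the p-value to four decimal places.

Sample proportion p̂ = 272/565 = 0.48142.
Under H₀, SE = √(p₀(1−p₀)/n) = √(0.50·0.50/565) = √0.000442478 = 0.021035.
z = (p̂ − p₀)/SE = (272/565 − 0.50)/0.021035 ≈ -0.8835.
From the standard normal, P(Z ≥ z) = 0.8115.

p-value = 0.8115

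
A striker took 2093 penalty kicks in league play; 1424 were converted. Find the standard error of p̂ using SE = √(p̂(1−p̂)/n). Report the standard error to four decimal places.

With x = 1424 successes in n = 2093, p̂ = 0.68036.
p̂(1−p̂) = 0.68036·0.31964 = 0.217470.
SE = √(0.217470/2093) = √0.000103903 = 0.0102.

SE = 0.0102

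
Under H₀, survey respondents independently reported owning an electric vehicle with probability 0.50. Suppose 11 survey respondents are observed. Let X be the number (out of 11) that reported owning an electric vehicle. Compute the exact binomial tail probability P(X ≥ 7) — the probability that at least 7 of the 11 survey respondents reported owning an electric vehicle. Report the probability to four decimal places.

X ~ Binomial(n=11, p=0.50).
P(X ≥ 7) = Σ_{j=7}^{11} C(11,j)·0.50^j·0.50^{11−j}.
= 0.161133 + 0.080566 + 0.026855 + 0.005371 + 0.000488 = 0.2744.

P = 0.2744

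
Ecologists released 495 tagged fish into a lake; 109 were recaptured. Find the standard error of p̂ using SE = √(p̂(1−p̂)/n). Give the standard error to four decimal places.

SE = 0.0186

p̂ = 109/495 = 0.22020.
p̂(1−p̂) = 0.171712.
Dividing by n and taking the root: √0.000346893 = 0.0186.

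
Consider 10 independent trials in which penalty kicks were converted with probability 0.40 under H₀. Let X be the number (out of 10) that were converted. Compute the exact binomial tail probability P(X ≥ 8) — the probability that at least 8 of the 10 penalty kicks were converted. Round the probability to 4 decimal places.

P = 0.0123

X is binomial with n = 10 and p = 0.40.
P(X ≥ 8) = C(10,8)·0.40^8·0.60^2 + C(10,9)·0.40^9·0.60^1 + C(10,10)·0.40^10·0.60^0.
= 0.010617 + 0.001573 + 0.000105 = 0.0123.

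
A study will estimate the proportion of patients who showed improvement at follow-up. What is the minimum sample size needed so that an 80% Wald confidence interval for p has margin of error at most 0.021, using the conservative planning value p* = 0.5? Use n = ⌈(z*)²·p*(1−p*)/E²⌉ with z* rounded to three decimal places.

For 80% confidence, z* = 1.282.
p*(1−p*) = 0.2500.
Required n before rounding: 1.643524 × 0.2500 / 0.021² = 931.703.
⌈931.703⌉ = 932.

n = 932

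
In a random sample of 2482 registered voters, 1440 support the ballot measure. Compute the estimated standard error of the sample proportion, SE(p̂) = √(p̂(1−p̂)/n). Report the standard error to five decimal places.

SE = 0.00991

With x = 1440 successes in n = 2482, p̂ = 0.58018.
p̂(1−p̂) = 0.243571.
SE = √(0.243571/2482) = 0.00991.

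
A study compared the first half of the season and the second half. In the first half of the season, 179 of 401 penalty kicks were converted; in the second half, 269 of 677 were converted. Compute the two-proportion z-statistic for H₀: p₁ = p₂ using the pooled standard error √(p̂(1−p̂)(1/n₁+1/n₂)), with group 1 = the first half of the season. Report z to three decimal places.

z = 1.579

Sample proportions: p̂₁ = 179/401 = 0.44638 and p̂₂ = 269/677 = 0.39734.
Pooled p̂ = (179+269)/(401+677) = 448/1078 = 0.41558.
SE = √[p̂(1−p̂)(1/n₁+1/n₂)] = √[0.41558·0.58442·(1/401+1/677)] ≈ 0.031055.
z = (p̂₁ − p̂₂)/SE = (0.44638 − 0.39734)/0.031055 = 0.04904/0.031055 = 1.579.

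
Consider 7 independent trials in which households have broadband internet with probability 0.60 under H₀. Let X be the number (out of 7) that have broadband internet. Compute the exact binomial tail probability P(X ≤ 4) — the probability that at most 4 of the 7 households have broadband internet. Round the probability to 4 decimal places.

P = 0.5801

X is binomial with n = 7 and p = 0.60.
P(X ≤ 4) = Σ_{j=0}^{4} C(7,j)·0.60^j·0.40^{7−j}.
= 0.001638 + 0.017203 + 0.077414 + 0.193536 + 0.290304 = 0.5801.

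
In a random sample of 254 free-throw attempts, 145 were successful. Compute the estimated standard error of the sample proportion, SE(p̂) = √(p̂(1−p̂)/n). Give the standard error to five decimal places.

Sample proportion p̂ = 145/254 = 0.57087.
p̂(1−p̂) = 0.244977.
Dividing by n and taking the root: √0.000964476 = 0.03106.

SE = 0.03106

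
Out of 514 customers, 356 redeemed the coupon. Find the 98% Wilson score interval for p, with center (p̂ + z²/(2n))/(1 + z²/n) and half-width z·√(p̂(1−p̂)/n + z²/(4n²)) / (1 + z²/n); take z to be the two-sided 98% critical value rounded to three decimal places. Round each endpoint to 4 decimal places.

(0.6435, 0.7377)

p̂ = 356/514 = 0.69261; z = 2.326, so z² = 5.410276.
1 + z²/n = 1.010526.
Center = (0.69261 + 0.005263)/1.010526 = 0.69060.
Radicand: p̂(1−p̂)/n + z²/(4n²) = 0.000414207 + 0.000005120 = 0.000419327.
Half-width = 2.326·√0.000419327/1.010526 = 0.04713.
Interval: 0.69060 ± 0.04713 → (0.6435, 0.7377).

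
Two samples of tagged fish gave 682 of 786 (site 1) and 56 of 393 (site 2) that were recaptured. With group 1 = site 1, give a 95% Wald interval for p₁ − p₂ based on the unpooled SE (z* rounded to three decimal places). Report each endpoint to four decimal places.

p̂₁ = 0.86768, p̂₂ = 0.14249, so the observed difference is 0.72519.
Unpooled SE = √(p̂₁(1−p̂₁)/n₁ + p̂₂(1−p̂₂)/n₂) = √(0.000146066 + 0.000310914) = 0.021377.
For 95% confidence, z* = 1.960. Margin of error = 0.04190.
Interval: 0.72519 ± 0.04190 → (0.6833, 0.7671).

(0.6833, 0.7671)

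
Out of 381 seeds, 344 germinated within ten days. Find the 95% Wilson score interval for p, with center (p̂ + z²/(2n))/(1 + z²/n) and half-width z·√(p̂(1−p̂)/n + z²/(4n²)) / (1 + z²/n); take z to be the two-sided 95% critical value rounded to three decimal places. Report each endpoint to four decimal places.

(0.8690, 0.9287)

Here p̂ = 344/381 = 0.90289 and z = 1.960 (z² = 3.841600).
Denominator 1 + z²/n = 1 + 3.841600/381 = 1.010083.
Center = (0.90289 + 0.005041)/1.010083 = 0.89887.
Radicand: p̂(1−p̂)/n + z²/(4n²) = 0.000230136 + 0.000006616 = 0.000236752.
Half-width = z·√(radicand)/denom = 1.960·0.015387/1.010083 = 0.02986.
So the interval runs from 0.8690 to 0.9287.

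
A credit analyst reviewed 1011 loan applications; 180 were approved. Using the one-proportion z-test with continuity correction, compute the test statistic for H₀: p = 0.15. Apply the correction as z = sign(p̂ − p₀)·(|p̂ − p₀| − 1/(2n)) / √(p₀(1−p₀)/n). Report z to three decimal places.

The sample proportion is 180/1011 = 0.17804. p̂ − p₀ = 0.028042.
Continuity correction 1/(2n) = 1/2022 = 0.000495.
Corrected numerator: |0.028042| − 0.000495 = 0.027547.
Null standard error: √(0.15·0.85/1011) = √0.000126113 = 0.011230.
z = +0.027547/0.011230 = 2.453.

z = 2.453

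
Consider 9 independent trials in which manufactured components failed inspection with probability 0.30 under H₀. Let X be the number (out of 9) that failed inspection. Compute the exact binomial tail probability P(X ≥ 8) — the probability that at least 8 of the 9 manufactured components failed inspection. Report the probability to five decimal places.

P = 0.00043

X is binomial with n = 9 and p = 0.30.
P(X ≥ 8) = C(9,8)·0.30^8·0.70^1 + C(9,9)·0.30^9·0.70^0.
= 0.000413 + 0.000020 = 0.00043.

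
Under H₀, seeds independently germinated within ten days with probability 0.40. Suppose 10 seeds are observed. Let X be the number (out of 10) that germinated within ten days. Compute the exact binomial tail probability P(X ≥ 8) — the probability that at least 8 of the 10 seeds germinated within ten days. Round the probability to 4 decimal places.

X ~ Binomial(n=10, p=0.40).
P(X ≥ 8) = C(10,8)·0.40^8·0.60^2 + C(10,9)·0.40^9·0.60^1 + C(10,10)·0.40^10·0.60^0.
= 0.010617 + 0.001573 + 0.000105 = 0.0123.

P = 0.0123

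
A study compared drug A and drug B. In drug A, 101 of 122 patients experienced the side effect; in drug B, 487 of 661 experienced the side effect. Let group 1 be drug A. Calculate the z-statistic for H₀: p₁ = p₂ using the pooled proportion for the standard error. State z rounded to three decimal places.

p̂₁ = 101/122 = 0.82787, p̂₂ = 487/661 = 0.73676.
Pooling: p̂ = 588/783 = 0.75096.
Pooled SE = √[0.1870202·0.00970958] ≈ 0.042613.
z = (p̂₁ − p̂₂)/SE = (0.82787 − 0.73676)/0.042613 = 0.09111/0.042613 = 2.138.

z = 2.138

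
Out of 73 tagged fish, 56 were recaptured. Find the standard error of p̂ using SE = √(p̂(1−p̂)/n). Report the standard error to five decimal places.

The sample proportion is 56/73 = 0.76712.
p̂(1−p̂) = 0.178647.
Dividing by n and taking the root: √0.002447219 = 0.04947.

SE = 0.04947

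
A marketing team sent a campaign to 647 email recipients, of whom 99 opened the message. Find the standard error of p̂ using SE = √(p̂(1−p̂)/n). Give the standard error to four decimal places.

SE = 0.0142

p̂ = 99/647 = 0.15301.
p̂(1−p̂) = 0.129598.
SE = √(0.129598/647) = √0.000200306 = 0.0142.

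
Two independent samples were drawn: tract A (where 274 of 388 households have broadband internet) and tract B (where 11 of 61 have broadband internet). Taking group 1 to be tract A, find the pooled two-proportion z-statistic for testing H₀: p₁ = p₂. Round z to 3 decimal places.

z = 7.929

p̂₁ = 274/388 = 0.70619, p̂₂ = 11/61 = 0.18033.
Pooled p̂ = (274+11)/(388+61) = 285/449 = 0.63474.
Pooled SE = √[0.2318441·0.01897076] ≈ 0.066319.
z = (p̂₁ − p̂₂)/SE = (0.70619 − 0.18033)/0.066319 = 0.52586/0.066319 = 7.929.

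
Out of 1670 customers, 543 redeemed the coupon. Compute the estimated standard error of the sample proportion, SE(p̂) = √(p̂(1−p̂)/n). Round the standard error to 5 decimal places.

The sample proportion is 543/1670 = 0.32515.
p̂(1−p̂) = 0.219427.
SE = √(0.219427/1670) = 0.01146.

SE = 0.01146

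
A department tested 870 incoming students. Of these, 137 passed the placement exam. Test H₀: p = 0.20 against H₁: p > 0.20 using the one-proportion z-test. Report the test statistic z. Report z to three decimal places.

p̂ = 137/870 = 0.15747.
Null standard error: √(0.20·0.80/870) = √0.000183908 = 0.013561.
Test statistic: z = -0.04253/0.013561 = -3.136.

z = -3.136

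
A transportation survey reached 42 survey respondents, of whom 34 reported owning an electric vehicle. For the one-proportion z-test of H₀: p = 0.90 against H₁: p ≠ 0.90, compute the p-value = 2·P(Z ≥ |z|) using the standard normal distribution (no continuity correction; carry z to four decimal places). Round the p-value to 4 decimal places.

With x = 34 successes in n = 42, p̂ = 0.80952.
Null standard error: √(0.90·0.10/42) = √0.002142857 = 0.046291.
Test statistic (full precision, shown to 4 dp): z = (34/42 − 0.90)/SE₀ ≈ -1.9545.
p-value = 2·P(Z ≥ |z|) with z = -1.9545 → 0.0506.

p-value = 0.0506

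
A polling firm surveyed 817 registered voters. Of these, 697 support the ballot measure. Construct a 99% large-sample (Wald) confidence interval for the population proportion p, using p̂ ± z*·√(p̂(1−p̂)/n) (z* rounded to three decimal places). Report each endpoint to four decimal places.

(0.8212, 0.8850)

With x = 697 successes in n = 817, p̂ = 0.85312.
SE(p̂) = √(0.85312·0.14688/817) = 0.012384.
For 99% confidence, z* = 2.576.
Margin = 2.576·0.012384 = 0.03190.
So the interval runs from 0.8212 to 0.8850.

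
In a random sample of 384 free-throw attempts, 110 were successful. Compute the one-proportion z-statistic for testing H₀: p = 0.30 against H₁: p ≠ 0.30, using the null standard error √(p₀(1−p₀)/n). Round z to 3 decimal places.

The sample proportion is 110/384 = 0.28646.
Null standard error: √(0.30·0.70/384) = √0.000546875 = 0.023385.
Test statistic: z = -0.01354/0.023385 = -0.579.

z = -0.579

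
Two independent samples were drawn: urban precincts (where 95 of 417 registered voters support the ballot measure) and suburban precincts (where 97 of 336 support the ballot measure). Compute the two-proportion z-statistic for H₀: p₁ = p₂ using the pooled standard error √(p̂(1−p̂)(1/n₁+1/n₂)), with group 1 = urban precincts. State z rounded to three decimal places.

z = -1.905

p̂₁ = 95/417 = 0.22782, p̂₂ = 97/336 = 0.28869.
Pooled p̂ = (95+97)/(417+336) = 192/753 = 0.25498.
SE = √[p̂(1−p̂)(1/n₁+1/n₂)] = √[0.25498·0.74502·(1/417+1/336)] ≈ 0.031952.
z = -0.06087/0.031952 = -1.905.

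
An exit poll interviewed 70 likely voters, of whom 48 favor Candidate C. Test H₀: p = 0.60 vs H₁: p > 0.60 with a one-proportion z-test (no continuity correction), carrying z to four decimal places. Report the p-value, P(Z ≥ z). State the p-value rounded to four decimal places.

Sample proportion p̂ = 48/70 = 0.68571.
SE₀ = √(0.60·0.40/70) = 0.058554.
z = (p̂ − p₀)/SE = (48/70 − 0.60)/0.058554 ≈ 1.4639.
p-value = P(Z ≥ z) with z = 1.4639 → 0.0716.

p-value = 0.0716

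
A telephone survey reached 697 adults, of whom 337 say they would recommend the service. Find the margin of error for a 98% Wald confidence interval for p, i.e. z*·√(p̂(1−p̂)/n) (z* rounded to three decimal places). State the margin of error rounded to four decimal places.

ME = 0.0440

p̂ = 337/697 = 0.48350.
SE = √(p̂(1−p̂)/n) = √(0.249728/697) = 0.018929.
z* = 2.326 at the 98% level.
ME = 2.326·0.018929 = 0.0440.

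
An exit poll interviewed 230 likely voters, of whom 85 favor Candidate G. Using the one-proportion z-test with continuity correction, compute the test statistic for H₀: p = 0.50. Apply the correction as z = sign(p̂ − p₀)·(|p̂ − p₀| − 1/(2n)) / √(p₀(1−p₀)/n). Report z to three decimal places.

z = -3.890

p̂ = 85/230 = 0.36957. p̂ − p₀ = -0.130435.
Continuity correction 1/(2n) = 1/460 = 0.002174.
Corrected numerator: |-0.130435| − 0.002174 = 0.128261.
Under H₀, SE = √(p₀(1−p₀)/n) = √(0.50·0.50/230) = √0.001086957 = 0.032969.
z = (−)0.128261/0.032969 = -3.890.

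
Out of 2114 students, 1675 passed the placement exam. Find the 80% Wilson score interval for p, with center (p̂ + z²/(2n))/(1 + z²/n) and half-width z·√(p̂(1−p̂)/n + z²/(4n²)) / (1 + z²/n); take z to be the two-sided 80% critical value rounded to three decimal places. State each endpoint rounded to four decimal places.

(0.7808, 0.8034)

Here p̂ = 1675/2114 = 0.79234 and z = 1.282 (z² = 1.643524).
Denominator 1 + z²/n = 1 + 1.643524/2114 = 1.000777.
Adjusted center: (0.79234 + z²/(2n))/1.000777 = 0.79211.
Radicand: p̂(1−p̂)/n + z²/(4n²) = 0.000077833 + 0.000000092 = 0.000077925.
Half-width = 1.282·√0.000077925/1.000777 = 0.01131.
So the interval runs from 0.7808 to 0.8034.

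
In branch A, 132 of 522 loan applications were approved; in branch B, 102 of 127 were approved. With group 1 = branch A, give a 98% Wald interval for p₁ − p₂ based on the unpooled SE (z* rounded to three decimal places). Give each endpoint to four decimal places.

(-0.6435, -0.4570)

p̂₁ = 0.25287, p̂₂ = 0.80315, so the observed difference is -0.55028.
Unpooled SE = √(p̂₁(1−p̂₁)/n₁ + p̂₂(1−p̂₂)/n₂) = √(0.000361932 + 0.001244884) = 0.040085.
The 98% critical value is z* = 2.326. Margin of error = 0.09324.
CI: -0.55028 ± 0.09324 = (-0.6435, -0.4570).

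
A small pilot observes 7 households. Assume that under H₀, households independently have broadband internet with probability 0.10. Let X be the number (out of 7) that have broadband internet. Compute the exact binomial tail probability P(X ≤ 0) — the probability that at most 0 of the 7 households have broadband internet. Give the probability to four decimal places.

X ~ Binomial(n=7, p=0.10).
P(X ≤ 0) = C(7,0)·0.10^0·0.90^7.
= 0.478297 = 0.4783.

P = 0.4783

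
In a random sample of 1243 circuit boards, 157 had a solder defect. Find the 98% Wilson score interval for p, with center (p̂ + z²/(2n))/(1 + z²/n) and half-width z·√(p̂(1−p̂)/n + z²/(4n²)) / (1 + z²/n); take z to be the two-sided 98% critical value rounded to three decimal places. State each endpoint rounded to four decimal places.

(0.1060, 0.1499)

Here p̂ = 157/1243 = 0.12631 and z = 2.326 (z² = 5.410276).
1 + z²/n = 1.004353.
Adjusted center: (0.12631 + z²/(2n))/1.004353 = 0.12793.
Radicand: p̂(1−p̂)/n + z²/(4n²) = 0.000088780 + 0.000000875 = 0.000089655.
Half-width = z·√(radicand)/denom = 2.326·0.009469/1.004353 = 0.02193.
So the interval runs from 0.1060 to 0.1499.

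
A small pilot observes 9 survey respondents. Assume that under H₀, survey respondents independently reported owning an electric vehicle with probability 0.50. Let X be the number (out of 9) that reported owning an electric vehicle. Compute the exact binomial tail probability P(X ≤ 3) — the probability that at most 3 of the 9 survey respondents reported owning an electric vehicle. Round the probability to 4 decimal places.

P = 0.2539

X is binomial with n = 9 and p = 0.50.
P(X ≤ 3) = C(9,0)·0.50^0·0.50^9 + C(9,1)·0.50^1·0.50^8 + C(9,2)·0.50^2·0.50^7 + C(9,3)·0.50^3·0.50^6.
= 0.001953 + 0.017578 + 0.070312 + 0.164062 = 0.2539.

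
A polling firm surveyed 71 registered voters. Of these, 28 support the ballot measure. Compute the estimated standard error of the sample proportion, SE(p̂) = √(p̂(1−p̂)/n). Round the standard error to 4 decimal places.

SE = 0.0580

The sample proportion is 28/71 = 0.39437.
p̂(1−p̂) = 0.39437·0.60563 = 0.238842.
SE = √(0.238842/71) = 0.0580.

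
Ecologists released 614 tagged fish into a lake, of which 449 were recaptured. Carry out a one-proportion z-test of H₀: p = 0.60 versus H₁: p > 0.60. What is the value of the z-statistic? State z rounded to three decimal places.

p̂ = 449/614 = 0.73127.
SE₀ = √(0.60·0.40/614) = 0.019771.
z = (p̂ − p₀)/SE = (0.73127 − 0.60)/0.019771 = 6.640.

z = 6.640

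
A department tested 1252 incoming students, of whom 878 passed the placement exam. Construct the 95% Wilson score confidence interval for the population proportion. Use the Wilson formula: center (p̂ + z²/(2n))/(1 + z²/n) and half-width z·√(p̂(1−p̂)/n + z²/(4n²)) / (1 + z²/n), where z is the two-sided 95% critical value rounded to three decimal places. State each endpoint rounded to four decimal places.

(0.6753, 0.7260)

Here p̂ = 878/1252 = 0.70128 and z = 1.960 (z² = 3.841600).
Denominator 1 + z²/n = 1 + 3.841600/1252 = 1.003068.
Center = (0.70128 + 0.001534)/1.003068 = 0.70066.
Radicand: p̂(1−p̂)/n + z²/(4n²) = 0.000167322 + 0.000000613 = 0.000167935.
Half-width = z·√(radicand)/denom = 1.960·0.012959/1.003068 = 0.02532.
CI: 0.70066 ± 0.02532 = (0.6753, 0.7260).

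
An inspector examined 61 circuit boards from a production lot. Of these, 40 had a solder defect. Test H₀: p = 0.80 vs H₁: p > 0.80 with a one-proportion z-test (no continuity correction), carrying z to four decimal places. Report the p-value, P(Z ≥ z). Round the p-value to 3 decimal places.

p-value = 0.998

Sample proportion p̂ = 40/61 = 0.65574.
Under H₀, SE = √(p₀(1−p₀)/n) = √(0.80·0.20/61) = √0.002622951 = 0.051215.
z = (p̂ − p₀)/SE = (40/61 − 0.80)/0.051215 ≈ -2.8168.
From the standard normal, P(Z ≥ z) = 0.998.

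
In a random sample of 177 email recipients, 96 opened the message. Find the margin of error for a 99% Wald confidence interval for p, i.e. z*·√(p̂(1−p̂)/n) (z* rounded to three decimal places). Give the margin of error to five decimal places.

p̂ = 96/177 = 0.54237.
SE = √(p̂(1−p̂)/n) = √(0.248205/177) = 0.037447.
The 99% critical value is z* = 2.576.
Margin of error = z*·SE = 2.576 × 0.037447 = 0.09646.

ME = 0.09646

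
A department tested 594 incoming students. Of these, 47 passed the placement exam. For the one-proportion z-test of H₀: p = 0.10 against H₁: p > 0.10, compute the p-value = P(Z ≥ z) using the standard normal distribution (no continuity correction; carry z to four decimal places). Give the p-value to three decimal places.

The sample proportion is 47/594 = 0.07912.
Under H₀, SE = √(p₀(1−p₀)/n) = √(0.10·0.90/594) = √0.000151515 = 0.012309.
z = (p̂ − p₀)/SE = (47/594 − 0.10)/0.012309 ≈ -1.6959.
p-value = P(Z ≥ z) with z = -1.6959 → 0.955.

p-value = 0.955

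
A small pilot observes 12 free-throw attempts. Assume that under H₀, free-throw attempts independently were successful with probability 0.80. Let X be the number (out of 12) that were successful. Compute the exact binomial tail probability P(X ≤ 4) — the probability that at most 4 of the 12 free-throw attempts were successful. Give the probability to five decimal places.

X ~ Binomial(n=12, p=0.80).
P(X ≤ 4) = Σ_{j=0}^{4} C(12,j)·0.80^j·0.20^{12−j}.
= 0.000000 + 0.000000 + 0.000004 + 0.000058 + 0.000519 = 0.00058.

P = 0.00058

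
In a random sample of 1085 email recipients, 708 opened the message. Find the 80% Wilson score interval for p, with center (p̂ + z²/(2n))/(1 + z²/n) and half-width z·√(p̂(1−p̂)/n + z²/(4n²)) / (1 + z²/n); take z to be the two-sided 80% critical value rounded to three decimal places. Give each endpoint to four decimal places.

p̂ = 708/1085 = 0.65253; z = 1.282, so z² = 1.643524.
Denominator 1 + z²/n = 1 + 1.643524/1085 = 1.001515.
Center = (0.65253 + 0.000757)/1.001515 = 0.65230.
Radicand: p̂(1−p̂)/n + z²/(4n²) = 0.000208971 + 0.000000349 = 0.000209320.
Half-width = 1.282·√0.000209320/1.001515 = 0.01852.
So the interval runs from 0.6338 to 0.6708.

(0.6338, 0.6708)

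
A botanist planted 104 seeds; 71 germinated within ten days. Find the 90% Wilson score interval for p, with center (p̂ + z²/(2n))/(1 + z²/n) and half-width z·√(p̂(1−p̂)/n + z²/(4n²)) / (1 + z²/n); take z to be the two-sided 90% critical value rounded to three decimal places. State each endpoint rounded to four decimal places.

p̂ = 71/104 = 0.68269; z = 1.645, so z² = 2.706025.
Denominator 1 + z²/n = 1 + 2.706025/104 = 1.026019.
Center = (0.68269 + 0.013010)/1.026019 = 0.67806.
Radicand: p̂(1−p̂)/n + z²/(4n²) = 0.002082918 + 0.000062547 = 0.002145465.
Half-width = z·√(radicand)/denom = 1.645·0.046319/1.026019 = 0.07426.
Interval: 0.67806 ± 0.07426 → (0.6038, 0.7523).

(0.6038, 0.7523)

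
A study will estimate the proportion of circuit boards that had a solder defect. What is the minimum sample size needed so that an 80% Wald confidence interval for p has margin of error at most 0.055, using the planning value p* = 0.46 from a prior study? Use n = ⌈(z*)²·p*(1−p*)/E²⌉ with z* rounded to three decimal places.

For 80% confidence, z* = 1.282.
p*(1−p*) = 0.2484.
Required n before rounding: 1.643524 × 0.2484 / 0.055² = 134.959.
Rounding up, n = 135.

n = 135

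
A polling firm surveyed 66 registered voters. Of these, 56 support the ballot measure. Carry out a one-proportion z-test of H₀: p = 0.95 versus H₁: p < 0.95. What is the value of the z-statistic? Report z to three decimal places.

z = -3.784

With x = 56 successes in n = 66, p̂ = 0.84848.
SE₀ = √(0.95·0.05/66) = 0.026827.
z = (0.84848 − 0.95)/0.026827 = -0.10152/0.026827 = -3.784.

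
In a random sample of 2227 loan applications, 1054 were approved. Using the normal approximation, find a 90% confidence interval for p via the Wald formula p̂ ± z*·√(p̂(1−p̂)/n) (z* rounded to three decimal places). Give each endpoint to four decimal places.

With x = 1054 successes in n = 2227, p̂ = 0.47328.
SE = √(p̂(1−p̂)/n) = √(0.249286/2227) = 0.010580.
z* = 1.645 at the 90% level.
Margin of error: 1.645 × 0.010580 = 0.01740.
So the interval runs from 0.4559 to 0.4907.

(0.4559, 0.4907)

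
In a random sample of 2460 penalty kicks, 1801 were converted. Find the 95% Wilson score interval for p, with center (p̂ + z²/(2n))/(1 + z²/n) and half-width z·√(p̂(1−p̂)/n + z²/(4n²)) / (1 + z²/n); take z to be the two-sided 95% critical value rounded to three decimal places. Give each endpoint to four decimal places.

p̂ = 1801/2460 = 0.73211; z = 1.960, so z² = 3.841600.
Denominator 1 + z²/n = 1 + 3.841600/2460 = 1.001562.
Adjusted center: (0.73211 + z²/(2n))/1.001562 = 0.73175.
Radicand: p̂(1−p̂)/n + z²/(4n²) = 0.000079725 + 0.000000159 = 0.000079884.
Half-width = 1.960·√0.000079884/1.001562 = 0.01749.
So the interval runs from 0.7143 to 0.7492.

(0.7143, 0.7492)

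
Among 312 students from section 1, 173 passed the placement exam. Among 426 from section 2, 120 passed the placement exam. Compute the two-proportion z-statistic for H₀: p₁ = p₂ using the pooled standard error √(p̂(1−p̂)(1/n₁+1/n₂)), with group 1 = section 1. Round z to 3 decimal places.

z = 7.482

Sample proportions: p̂₁ = 173/312 = 0.55449 and p̂₂ = 120/426 = 0.28169.
Pooled p̂ = (173+120)/(312+426) = 293/738 = 0.39702.
SE = √[p̂(1−p̂)(1/n₁+1/n₂)] = √[0.39702·0.60298·(1/312+1/426)] ≈ 0.036459.
z = 0.27280/0.036459 = 7.482.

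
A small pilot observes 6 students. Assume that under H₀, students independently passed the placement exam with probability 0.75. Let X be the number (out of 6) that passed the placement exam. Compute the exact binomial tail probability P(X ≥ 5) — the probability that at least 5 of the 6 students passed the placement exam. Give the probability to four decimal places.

X is binomial with n = 6 and p = 0.75.
P(X ≥ 5) = C(6,5)·0.75^5·0.25^1 + C(6,6)·0.75^6·0.25^0.
= 0.355957 + 0.177979 = 0.5339.

P = 0.5339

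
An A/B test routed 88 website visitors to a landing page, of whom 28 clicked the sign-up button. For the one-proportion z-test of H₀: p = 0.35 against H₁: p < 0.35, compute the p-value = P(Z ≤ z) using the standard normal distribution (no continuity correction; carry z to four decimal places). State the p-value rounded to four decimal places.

The sample proportion is 28/88 = 0.31818.
Under H₀, SE = √(p₀(1−p₀)/n) = √(0.35·0.65/88) = √0.002585227 = 0.050845.
z = (p̂ − p₀)/SE = (28/88 − 0.35)/0.050845 ≈ -0.6258.
From the standard normal, P(Z ≤ z) = 0.2657.

p-value = 0.2657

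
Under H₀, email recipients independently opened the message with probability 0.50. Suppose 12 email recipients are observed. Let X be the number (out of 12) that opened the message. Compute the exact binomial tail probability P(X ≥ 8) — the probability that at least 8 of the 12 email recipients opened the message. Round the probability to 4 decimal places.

P = 0.1938

X ~ Binomial(n=12, p=0.50).
P(X ≥ 8) = Σ_{j=8}^{12} C(12,j)·0.50^j·0.50^{12−j}.
= 0.120850 + 0.053711 + 0.016113 + 0.002930 + 0.000244 = 0.1938.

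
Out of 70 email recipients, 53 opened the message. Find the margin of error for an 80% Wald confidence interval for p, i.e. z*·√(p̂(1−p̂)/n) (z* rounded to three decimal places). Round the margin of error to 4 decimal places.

ME = 0.0657

With x = 53 successes in n = 70, p̂ = 0.75714.
Standard error of p̂: √(0.183878/70) = √0.002626822 = 0.051253.
The 80% critical value is z* = 1.282.
ME = 1.282·0.051253 = 0.0657.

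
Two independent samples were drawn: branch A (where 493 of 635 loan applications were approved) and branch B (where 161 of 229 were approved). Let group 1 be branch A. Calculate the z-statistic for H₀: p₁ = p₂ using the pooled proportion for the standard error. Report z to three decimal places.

z = 2.218

Sample proportions: p̂₁ = 493/635 = 0.77638 and p̂₂ = 161/229 = 0.70306.
Pooled p̂ = (493+161)/(635+229) = 654/864 = 0.75694.
Pooled SE = √[0.1839796·0.00594162] ≈ 0.033063.
z = (p̂₁ − p̂₂)/SE = (0.77638 − 0.70306)/0.033063 = 0.07332/0.033063 = 2.218.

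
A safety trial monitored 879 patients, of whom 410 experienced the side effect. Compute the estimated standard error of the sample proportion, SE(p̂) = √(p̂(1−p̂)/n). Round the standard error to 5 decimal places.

SE = 0.01683

The sample proportion is 410/879 = 0.46644.
p̂(1−p̂) = 0.248874.
Dividing by n and taking the root: √0.000283133 = 0.01683.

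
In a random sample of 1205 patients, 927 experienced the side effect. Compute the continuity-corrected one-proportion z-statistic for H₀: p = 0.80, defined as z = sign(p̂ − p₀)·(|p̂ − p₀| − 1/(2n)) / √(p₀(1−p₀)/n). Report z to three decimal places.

Sample proportion p̂ = 927/1205 = 0.76929. p̂ − p₀ = -0.030705.
Continuity correction 1/(2n) = 1/2410 = 0.000415.
Corrected numerator: |-0.030705| − 0.000415 = 0.030290.
SE₀ = √(0.80·0.20/1205) = 0.011523.
z = (−)0.030290/0.011523 = -2.629.

z = -2.629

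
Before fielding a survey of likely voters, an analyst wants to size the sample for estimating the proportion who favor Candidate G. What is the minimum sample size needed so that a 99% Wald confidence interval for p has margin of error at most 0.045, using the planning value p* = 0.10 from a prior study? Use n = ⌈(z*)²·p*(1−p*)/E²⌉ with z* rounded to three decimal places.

For 99% confidence, z* = 2.576.
p*(1−p*) = 0.10·0.90 = 0.0900.
Required n before rounding: 6.635776 × 0.0900 / 0.045² = 294.923.
⌈294.923⌉ = 295.

n = 295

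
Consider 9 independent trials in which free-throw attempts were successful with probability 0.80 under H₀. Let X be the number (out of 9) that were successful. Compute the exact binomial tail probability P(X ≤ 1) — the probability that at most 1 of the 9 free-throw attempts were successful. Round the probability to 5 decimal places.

P = 0.00002

X is binomial with n = 9 and p = 0.80.
P(X ≤ 1) = C(9,0)·0.80^0·0.20^9 + C(9,1)·0.80^1·0.20^8.
= 0.000001 + 0.000018 = 0.00002.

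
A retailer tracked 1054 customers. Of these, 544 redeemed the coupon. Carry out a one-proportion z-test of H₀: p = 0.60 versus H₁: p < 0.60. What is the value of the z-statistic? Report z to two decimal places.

p̂ = 544/1054 = 0.51613.
Null standard error: √(0.60·0.40/1054) = √0.000227704 = 0.015090.
z = (0.51613 − 0.60)/0.015090 = -0.08387/0.015090 = -5.56.

z = -5.56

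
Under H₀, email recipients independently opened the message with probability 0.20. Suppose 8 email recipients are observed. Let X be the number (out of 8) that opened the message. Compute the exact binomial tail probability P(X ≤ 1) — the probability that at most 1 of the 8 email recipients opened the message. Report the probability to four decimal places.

P = 0.5033

X ~ Binomial(n=8, p=0.20).
P(X ≤ 1) = C(8,0)·0.20^0·0.80^8 + C(8,1)·0.20^1·0.80^7.
= 0.167772 + 0.335544 = 0.5033.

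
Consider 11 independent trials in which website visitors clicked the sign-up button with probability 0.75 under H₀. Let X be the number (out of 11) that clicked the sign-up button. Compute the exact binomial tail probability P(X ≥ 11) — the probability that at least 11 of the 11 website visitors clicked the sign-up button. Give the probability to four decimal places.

X is binomial with n = 11 and p = 0.75.
P(X ≥ 11) = C(11,11)·0.75^11·0.25^0.
= 0.042235 = 0.0422.

P = 0.0422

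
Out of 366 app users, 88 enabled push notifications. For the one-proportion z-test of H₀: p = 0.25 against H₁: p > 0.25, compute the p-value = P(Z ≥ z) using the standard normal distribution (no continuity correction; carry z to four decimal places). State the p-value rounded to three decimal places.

p-value = 0.664

p̂ = 88/366 = 0.24044.
SE₀ = √(0.25·0.75/366) = 0.022634.
z = (p̂ − p₀)/SE = (88/366 − 0.25)/0.022634 ≈ -0.4225.
From the standard normal, P(Z ≥ z) = 0.664.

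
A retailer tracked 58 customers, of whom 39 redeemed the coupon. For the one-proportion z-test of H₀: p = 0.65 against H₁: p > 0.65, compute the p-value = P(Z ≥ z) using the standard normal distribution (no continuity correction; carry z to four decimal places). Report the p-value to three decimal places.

p-value = 0.360

With x = 39 successes in n = 58, p̂ = 0.67241.
SE₀ = √(0.65·0.35/58) = 0.062629.
z = (p̂ − p₀)/SE = (39/58 − 0.65)/0.062629 ≈ 0.3579.
From the standard normal, P(Z ≥ z) = 0.360.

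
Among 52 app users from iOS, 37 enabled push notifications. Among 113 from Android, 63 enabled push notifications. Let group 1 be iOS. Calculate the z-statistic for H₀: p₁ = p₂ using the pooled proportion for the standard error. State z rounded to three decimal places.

z = 1.881

p̂₁ = 37/52 = 0.71154, p̂₂ = 63/113 = 0.55752.
Pooled p̂ = (37+63)/(52+113) = 100/165 = 0.60606.
Pooled SE = √[0.2387511·0.02808033] ≈ 0.081879.
z = 0.15402/0.081879 = 1.881.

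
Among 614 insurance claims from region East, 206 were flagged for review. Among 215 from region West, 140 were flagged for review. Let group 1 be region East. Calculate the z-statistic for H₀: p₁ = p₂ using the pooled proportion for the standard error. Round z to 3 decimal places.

z = -8.078

Sample proportions: p̂₁ = 206/614 = 0.33550 and p̂₂ = 140/215 = 0.65116.
Pooling: p̂ = 346/829 = 0.41737.
Pooled SE = √[0.2431723·0.00627983] ≈ 0.039078.
z = -0.31566/0.039078 = -8.078.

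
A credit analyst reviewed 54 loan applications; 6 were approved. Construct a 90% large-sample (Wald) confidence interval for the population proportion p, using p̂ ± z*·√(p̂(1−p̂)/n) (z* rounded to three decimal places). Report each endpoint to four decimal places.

With x = 6 successes in n = 54, p̂ = 0.11111.
Standard error of p̂: √(0.098765/54) = √0.001828989 = 0.042767.
For 90% confidence, z* = 1.645.
Margin of error: 1.645 × 0.042767 = 0.07035.
Interval: 0.11111 ± 0.07035 → (0.0408, 0.1815).

(0.0408, 0.1815)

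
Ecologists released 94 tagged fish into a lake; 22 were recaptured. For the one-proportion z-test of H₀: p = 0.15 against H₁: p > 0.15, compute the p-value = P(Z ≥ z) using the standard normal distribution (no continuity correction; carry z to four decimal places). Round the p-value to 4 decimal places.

With x = 22 successes in n = 94, p̂ = 0.23404.
SE₀ = √(0.15·0.85/94) = 0.036829.
z = (p̂ − p₀)/SE = (22/94 − 0.15)/0.036829 ≈ 2.2820.
From the standard normal, P(Z ≥ z) = 0.0112.

p-value = 0.0112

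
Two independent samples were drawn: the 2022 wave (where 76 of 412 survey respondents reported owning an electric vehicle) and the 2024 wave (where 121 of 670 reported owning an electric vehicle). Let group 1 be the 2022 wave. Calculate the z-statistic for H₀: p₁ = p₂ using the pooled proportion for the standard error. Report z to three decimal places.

Sample proportions: p̂₁ = 76/412 = 0.18447 and p̂₂ = 121/670 = 0.18060.
Pooling: p̂ = 197/1082 = 0.18207.
Pooled SE = √[0.1489207·0.00391972] ≈ 0.024160.
z = 0.00387/0.024160 = 0.160.

z = 0.160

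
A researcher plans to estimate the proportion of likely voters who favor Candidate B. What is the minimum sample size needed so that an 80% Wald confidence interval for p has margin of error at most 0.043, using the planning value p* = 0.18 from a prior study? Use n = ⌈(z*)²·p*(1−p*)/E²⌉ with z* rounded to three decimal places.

n = 132

z* = 1.282 at the 80% level.
p*(1−p*) = 0.1476.
(z*)²·p*(1−p*)/E² = 1.643524·0.1476/0.001849 = 131.197.
Rounding up, n = 132.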